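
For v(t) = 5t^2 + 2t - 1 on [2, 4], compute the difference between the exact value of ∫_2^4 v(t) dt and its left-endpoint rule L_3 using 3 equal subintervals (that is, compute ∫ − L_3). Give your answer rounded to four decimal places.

Exact integral: ∫_2^4 v(t) dt ≈ 103.333333.
L_3 ≈ 82.740741.
Error ≈ 103.333333 − 82.740741 ≈ 20.5926.

20.5926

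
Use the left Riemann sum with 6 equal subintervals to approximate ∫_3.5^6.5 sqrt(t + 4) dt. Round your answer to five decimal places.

8.86350

Δt = (6.5 − 3.5)/6 = 0.5.
Left endpoints: 3.5, 4, 4.5, 5, 5.5, 6.
f(3.5) ≈ 2.73861, f(4) ≈ 2.82843, f(4.5) ≈ 2.91548, f(5) ≈ 3.00000, f(5.5) ≈ 3.08221, f(6) ≈ 3.16228.
Sum = Δt · [f(3.5) + f(4) + f(4.5) + ...].
Sum ≈ 8.86350.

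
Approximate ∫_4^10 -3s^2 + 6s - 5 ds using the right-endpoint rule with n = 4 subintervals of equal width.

-882.75

Δs = (10 − 4)/4 = 1.5.
Right endpoints: 5.5, 7, 8.5, 10.
f(5.5) = -62.75, f(7) = -110, f(8.5) = -170.75, f(10) = -245.
Sum = Δs · [f(5.5) + f(7) + f(8.5) + f(10)].
Sum = -882.75.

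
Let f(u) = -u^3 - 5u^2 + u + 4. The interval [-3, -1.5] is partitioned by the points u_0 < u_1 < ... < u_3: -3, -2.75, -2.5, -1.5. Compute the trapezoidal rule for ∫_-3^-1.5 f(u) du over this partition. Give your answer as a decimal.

-17.58203125

Subinterval widths: 0.25, 0.25, 1.
f(-3) = -17, f(-2.75) = -15.765625, f(-2.5) = -14.125, f(-1.5) = -5.375.
On each subinterval the trapezoid contributes (Δu_i/2)·[f(u_{i-1}) + f(u_i)].
Sum = -17.58203125.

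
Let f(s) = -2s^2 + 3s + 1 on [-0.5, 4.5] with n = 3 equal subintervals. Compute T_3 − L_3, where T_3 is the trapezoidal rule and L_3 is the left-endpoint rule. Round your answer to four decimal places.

-20.8333

T_3 ≈ -30.462963.
L_3 ≈ -9.629630.
T_3 − L_3 ≈ -20.8333.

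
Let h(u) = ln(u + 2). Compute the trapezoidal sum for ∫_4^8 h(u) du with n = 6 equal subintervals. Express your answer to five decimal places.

Δu = (8 − 4)/6 = 2/3.
h(4) ≈ 1.79176, h(14/3) ≈ 1.89712, h(16/3) ≈ 1.99243, h(6) ≈ 2.07944, h(20/3) ≈ 2.15948, h(22/3) ≈ 2.23359, h(8) ≈ 2.30259.
T_6 = (Δu/2)·[h(u_0) + 2h(u_1) + ... + 2h(u_{5}) + h(u_6)].
Sum ≈ 8.27283.

8.27283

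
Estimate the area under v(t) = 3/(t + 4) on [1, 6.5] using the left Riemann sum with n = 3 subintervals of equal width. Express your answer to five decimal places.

Δt = (6.5 − 1)/3 = 11/6.
Left endpoints: 1, 17/6, 14/3.
v(1) = 0.6, v(17/6) = 18/41, v(14/3) = 9/26.
Sum = Δt · [v(1) + v(17/6) + v(14/3)].
Sum ≈ 2.53949.

2.53949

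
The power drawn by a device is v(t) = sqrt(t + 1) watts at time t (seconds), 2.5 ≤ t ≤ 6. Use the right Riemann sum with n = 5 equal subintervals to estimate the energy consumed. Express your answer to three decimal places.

Δt = (6 − 2.5)/5 = 0.7.
Right endpoints: 3.2, 3.9, 4.6, 5.3, 6.
v(3.2) ≈ 2.049, v(3.9) ≈ 2.214, v(4.6) ≈ 2.366, v(5.3) ≈ 2.510, v(6) ≈ 2.646.
Sum = Δt · [v(3.2) + v(3.9) + v(4.6) + v(5.3) + v(6)].
Sum ≈ 8.250.

8.250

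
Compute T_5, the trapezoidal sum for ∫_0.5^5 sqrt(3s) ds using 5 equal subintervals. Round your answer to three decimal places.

Δs = (5 − 0.5)/5 = 0.9.
f(0.5) ≈ 1.225, f(1.4) ≈ 2.049, f(2.3) ≈ 2.627, f(3.2) ≈ 3.098, f(4.1) ≈ 3.507, f(5) ≈ 3.873.
T_5 = (Δs/2)·[f(s_0) + 2f(s_1) + ... + 2f(s_{4}) + f(s_5)].
Sum ≈ 12.448.

12.448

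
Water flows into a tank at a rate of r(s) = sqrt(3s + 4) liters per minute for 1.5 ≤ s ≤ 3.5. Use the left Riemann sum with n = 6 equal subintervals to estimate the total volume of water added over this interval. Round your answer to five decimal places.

6.61300

Δs = (3.5 − 1.5)/6 = 1/3.
Left endpoints: 1.5, 11/6, 13/6, 2.5, 17/6, 19/6.
r(1.5) ≈ 2.91548, r(11/6) ≈ 3.08221, r(13/6) ≈ 3.24037, r(2.5) ≈ 3.39116, r(17/6) ≈ 3.53553, r(19/6) ≈ 3.67423.
Sum = Δs · [r(1.5) + r(11/6) + r(13/6) + ...].
Sum ≈ 6.61300.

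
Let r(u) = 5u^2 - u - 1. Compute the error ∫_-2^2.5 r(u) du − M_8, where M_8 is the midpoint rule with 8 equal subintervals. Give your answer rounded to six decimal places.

Exact integral: ∫_-2^2.5 r(u) du = 33.75.
M_8 ≈ 33.15673828.
Error ≈ 33.75 − 33.15673828 ≈ 0.593262.

0.593262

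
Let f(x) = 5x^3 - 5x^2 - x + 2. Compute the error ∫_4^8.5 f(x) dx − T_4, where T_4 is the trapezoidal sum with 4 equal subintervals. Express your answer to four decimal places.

-84.2432

Exact integral: ∫_4^8.5 f(x) dx = 5269.078125.
T_4 ≈ 5353.321289.
Error ≈ 5269.078125 − 5353.321289 ≈ -84.2432.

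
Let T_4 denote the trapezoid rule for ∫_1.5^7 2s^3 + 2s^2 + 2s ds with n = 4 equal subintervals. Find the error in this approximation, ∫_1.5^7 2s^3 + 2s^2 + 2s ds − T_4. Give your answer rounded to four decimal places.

Exact integral: ∫_1.5^7 f(s) ds ≈ 1471.135417.
T_4 ≈ 1518.794922.
Error ≈ 1471.135417 − 1518.794922 ≈ -47.6595.

-47.6595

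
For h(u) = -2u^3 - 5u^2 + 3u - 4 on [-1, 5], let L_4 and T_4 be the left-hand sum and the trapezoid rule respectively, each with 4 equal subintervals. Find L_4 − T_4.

L_4 = -282.75.
T_4 = -548.25.
L_4 − T_4 = 265.5.

265.5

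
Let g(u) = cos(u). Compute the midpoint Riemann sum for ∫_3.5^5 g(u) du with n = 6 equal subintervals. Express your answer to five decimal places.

-0.60973

Δu = (5 − 3.5)/6 = 0.25.
Midpoints: 3.625, 3.875, 4.125, 4.375, 4.625, 4.875.
g(3.625) ≈ -0.88542, g(3.875) ≈ -0.74290, g(4.125) ≈ -0.55419, g(4.375) ≈ -0.33102, g(4.625) ≈ -0.08728, g(4.875) ≈ 0.16190.
Sum = Δu · [g(3.625) + g(3.875) + g(4.125) + ...].
Sum ≈ -0.60973.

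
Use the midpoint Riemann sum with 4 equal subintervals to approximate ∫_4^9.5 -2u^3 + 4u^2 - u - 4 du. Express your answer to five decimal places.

-2914.19434

Δu = (9.5 − 4)/4 = 1.375.
Midpoints: 4.6875, 6.0625, 7.4375, 8.8125.
f(4.6875) = -259667/2048, f(6.0625) = -632193/2048, f(7.4375) = -1255431/2048, f(8.8125) = -2193269/2048.
Sum = Δu · [f(4.6875) + f(6.0625) + f(7.4375) + f(8.8125)].
Sum ≈ -2914.19434.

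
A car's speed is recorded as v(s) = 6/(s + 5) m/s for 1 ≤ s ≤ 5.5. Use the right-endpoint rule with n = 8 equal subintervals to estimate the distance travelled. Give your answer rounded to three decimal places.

3.240

Δs = (5.5 − 1)/8 = 0.5625.
Right endpoints: 1.5625, 2.125, 2.6875, 3.25, 3.8125, 4.375, 4.9375, 5.5.
v(1.5625) = 32/35, v(2.125) = 16/19, v(2.6875) = 32/41, v(3.25) = 8/11, v(3.8125) = 32/47, v(4.375) = 0.64, v(4.9375) = 32/53, v(5.5) = 4/7.
Sum = Δs · [v(1.5625) + v(2.125) + v(2.6875) + ...].
Sum ≈ 3.240.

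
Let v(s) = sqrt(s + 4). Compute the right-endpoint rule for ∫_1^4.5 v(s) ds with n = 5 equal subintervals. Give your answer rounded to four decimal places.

9.3031

Δs = (4.5 − 1)/5 = 0.7.
Right endpoints: 1.7, 2.4, 3.1, 3.8, 4.5.
v(1.7) ≈ 2.3875, v(2.4) ≈ 2.5298, v(3.1) ≈ 2.6646, v(3.8) ≈ 2.7928, v(4.5) ≈ 2.9155.
Sum = Δs · [v(1.7) + v(2.4) + v(3.1) + v(3.8) + v(4.5)].
Sum ≈ 9.3031.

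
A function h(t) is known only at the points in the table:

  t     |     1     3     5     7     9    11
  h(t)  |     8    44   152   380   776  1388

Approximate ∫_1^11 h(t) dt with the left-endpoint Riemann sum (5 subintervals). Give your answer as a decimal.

2720

Δt = 2.
Sum = 2·[8 + 44 + 152 + 380 + 776] = 2720.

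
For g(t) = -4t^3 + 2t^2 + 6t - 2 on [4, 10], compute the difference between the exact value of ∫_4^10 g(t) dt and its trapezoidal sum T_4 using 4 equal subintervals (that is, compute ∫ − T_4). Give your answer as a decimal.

184.5

Exact integral: ∫_4^10 g(t) dt = -8880.
T_4 = -9064.5.
Error = -8880 − (-9064.5) = 184.5.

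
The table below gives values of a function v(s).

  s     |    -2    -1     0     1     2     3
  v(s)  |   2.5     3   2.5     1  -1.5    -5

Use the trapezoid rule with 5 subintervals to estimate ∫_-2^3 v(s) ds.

Δs = 1.
T_5 = (1/2)·[2.5 + 2·3 + 2·2.5 + 2·1 + 2·(-1.5) + (-5)] = 3.75.

3.75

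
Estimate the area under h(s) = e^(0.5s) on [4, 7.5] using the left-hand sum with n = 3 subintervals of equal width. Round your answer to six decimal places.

51.751602

Δs = (7.5 − 4)/3 = 7/6.
Left endpoints: 4, 31/6, 19/3.
h(4) ≈ 7.389056, h(31/6) ≈ 13.241202, h(19/3) ≈ 23.728258.
Sum = Δs · [h(4) + h(31/6) + h(19/3)].
Sum ≈ 51.751602.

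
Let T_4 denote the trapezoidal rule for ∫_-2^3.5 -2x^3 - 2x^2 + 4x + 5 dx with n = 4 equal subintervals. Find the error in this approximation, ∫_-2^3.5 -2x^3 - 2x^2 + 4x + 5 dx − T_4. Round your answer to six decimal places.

11.264974

Exact integral: ∫_-2^3.5 f(x) dx ≈ -56.94791667.
T_4 ≈ -68.21289062.
Error ≈ -56.94791667 − (-68.21289062) ≈ 11.264974.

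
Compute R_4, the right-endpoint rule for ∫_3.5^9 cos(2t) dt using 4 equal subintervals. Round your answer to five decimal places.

-0.25633

Δt = (9 − 3.5)/4 = 1.375.
Right endpoints: 4.875, 6.25, 7.625, 9.
f(4.875) ≈ -0.94758, f(6.25) ≈ 0.99780, f(7.625) ≈ -0.89695, f(9) ≈ 0.66032.
Sum = Δt · [f(4.875) + f(6.25) + f(7.625) + f(9)].
Sum ≈ -0.25633.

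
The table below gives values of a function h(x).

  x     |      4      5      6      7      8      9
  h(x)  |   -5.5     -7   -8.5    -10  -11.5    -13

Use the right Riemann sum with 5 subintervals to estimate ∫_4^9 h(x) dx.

-50

Δx = 1.
Sum = 1·[(-7) + (-8.5) + (-10) + (-11.5) + (-13)] = -50.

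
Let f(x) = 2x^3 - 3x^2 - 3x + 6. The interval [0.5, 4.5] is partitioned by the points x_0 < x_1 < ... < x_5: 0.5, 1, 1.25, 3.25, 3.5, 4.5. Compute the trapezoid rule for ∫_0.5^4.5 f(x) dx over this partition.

Subinterval widths: 0.5, 0.25, 2, 0.25, 1.
f(0.5) = 4, f(1) = 2, f(1.25) = 1.46875, f(3.25) = 33.21875, f(3.5) = 44.5, f(4.5) = 114.
On each subinterval the trapezoid contributes (Δx_i/2)·[f(x_{i-1}) + f(x_i)].
Sum = 125.5859375.

125.5859375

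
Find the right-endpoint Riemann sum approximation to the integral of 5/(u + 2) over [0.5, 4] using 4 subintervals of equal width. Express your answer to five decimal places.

Δu = (4 − 0.5)/4 = 0.875.
Right endpoints: 1.375, 2.25, 3.125, 4.
f(1.375) = 40/27, f(2.25) = 20/17, f(3.125) = 40/41, f(4) = 5/6.
Sum = Δu · [f(1.375) + f(2.25) + f(3.125) + f(4)].
Sum ≈ 3.90853.

3.90853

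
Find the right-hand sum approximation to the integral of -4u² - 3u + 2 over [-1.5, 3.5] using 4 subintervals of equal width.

-106.25

Δu = (3.5 − (-1.5))/4 = 1.25.
Right endpoints: -0.25, 1, 2.25, 3.5.
f(-0.25) = 2.5, f(1) = -5, f(2.25) = -25, f(3.5) = -57.5.
Sum = Δu · [f(-0.25) + f(1) + f(2.25) + f(3.5)].
Sum = -106.25.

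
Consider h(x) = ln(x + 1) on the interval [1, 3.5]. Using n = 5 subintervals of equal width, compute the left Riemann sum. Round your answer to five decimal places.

Δx = (3.5 − 1)/5 = 0.5.
Left endpoints: 1, 1.5, 2, 2.5, 3.
h(1) ≈ 0.69315, h(1.5) ≈ 0.91629, h(2) ≈ 1.09861, h(2.5) ≈ 1.25276, h(3) ≈ 1.38629.
Sum = Δx · [h(1) + h(1.5) + h(2) + h(2.5) + h(3)].
Sum ≈ 2.67355.

2.67355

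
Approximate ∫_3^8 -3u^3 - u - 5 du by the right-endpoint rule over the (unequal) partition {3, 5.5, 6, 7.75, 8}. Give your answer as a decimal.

Subinterval widths: 2.5, 0.5, 1.75, 0.25.
Right endpoints: 5.5, 6, 7.75, 8.
f(5.5) = -509.625, f(6) = -659, f(7.75) = -1409.203125, f(8) = -1549.
Sum = Σ Δu_i · f(u_i).
Sum = -4456.91796875.

-4456.91796875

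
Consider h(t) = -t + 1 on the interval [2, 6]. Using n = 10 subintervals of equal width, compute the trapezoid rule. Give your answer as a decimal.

-12

Δt = (6 − 2)/10 = 0.4.
h(2) = -1, h(2.4) = -1.4, h(2.8) = -1.8, h(3.2) = -2.2, h(3.6) = -2.6, h(4) = -3, h(4.4) = -3.4, h(4.8) = -3.8, h(5.2) = -4.2, h(5.6) = -4.6, h(6) = -5.
T_10 = (Δt/2)·[h(t_0) + 2h(t_1) + ... + 2h(t_{9}) + h(t_10)].
Sum = -12.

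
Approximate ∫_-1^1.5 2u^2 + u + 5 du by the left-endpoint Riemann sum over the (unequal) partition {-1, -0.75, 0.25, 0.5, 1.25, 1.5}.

Subinterval widths: 0.25, 1, 0.25, 0.75, 0.25.
Left endpoints: -1, -0.75, 0.25, 0.5, 1.25.
f(-1) = 6, f(-0.75) = 5.375, f(0.25) = 5.375, f(0.5) = 6, f(1.25) = 9.375.
Sum = Σ Δu_i · f(u_i).
Sum = 15.0625.

15.0625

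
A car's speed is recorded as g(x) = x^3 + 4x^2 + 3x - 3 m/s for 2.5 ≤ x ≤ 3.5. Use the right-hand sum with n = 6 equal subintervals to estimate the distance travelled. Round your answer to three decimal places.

74.664

Δx = (3.5 − 2.5)/6 = 1/6.
Right endpoints: 8/3, 17/6, 3, 19/6, 10/3, 3.5.
g(8/3) = 1415/27, g(17/6) = 13037/216, g(3) = 69, g(19/6) = 16927/216, g(10/3) = 2389/27, g(3.5) = 99.375.
Sum = Δx · [g(8/3) + g(17/6) + g(3) + ...].
Sum ≈ 74.664.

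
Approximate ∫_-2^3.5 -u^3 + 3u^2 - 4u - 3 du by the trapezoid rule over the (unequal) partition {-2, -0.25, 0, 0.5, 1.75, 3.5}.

-14.3671875

Subinterval widths: 1.75, 0.25, 0.5, 1.25, 1.75.
f(-2) = 25, f(-0.25) = -1.796875, f(0) = -3, f(0.5) = -4.375, f(1.75) = -6.171875, f(3.5) = -23.125.
On each subinterval the trapezoid contributes (Δu_i/2)·[f(u_{i-1}) + f(u_i)].
Sum = -14.3671875.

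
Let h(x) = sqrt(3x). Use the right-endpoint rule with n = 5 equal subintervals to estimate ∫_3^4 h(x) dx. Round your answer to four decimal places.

3.2838

Δx = (4 − 3)/5 = 0.2.
Right endpoints: 3.2, 3.4, 3.6, 3.8, 4.
h(3.2) ≈ 3.0984, h(3.4) ≈ 3.1937, h(3.6) ≈ 3.2863, h(3.8) ≈ 3.3764, h(4) ≈ 3.4641.
Sum = Δx · [h(3.2) + h(3.4) + h(3.6) + h(3.8) + h(4)].
Sum ≈ 3.2838.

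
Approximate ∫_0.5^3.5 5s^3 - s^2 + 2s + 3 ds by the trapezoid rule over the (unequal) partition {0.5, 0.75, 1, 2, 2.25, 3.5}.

211.6796875

Subinterval widths: 0.25, 0.25, 1, 0.25, 1.25.
f(0.5) = 4.375, f(0.75) = 6.046875, f(1) = 9, f(2) = 43, f(2.25) = 59.390625, f(3.5) = 212.125.
On each subinterval the trapezoid contributes (Δs_i/2)·[f(s_{i-1}) + f(s_i)].
Sum = 211.6796875.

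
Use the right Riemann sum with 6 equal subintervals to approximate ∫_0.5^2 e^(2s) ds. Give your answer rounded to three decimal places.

Δs = (2 − 0.5)/6 = 0.25.
Right endpoints: 0.75, 1, 1.25, 1.5, 1.75, 2.
f(0.75) ≈ 4.482, f(1) ≈ 7.389, f(1.25) ≈ 12.182, f(1.5) ≈ 20.086, f(1.75) ≈ 33.115, f(2) ≈ 54.598.
Sum = Δs · [f(0.75) + f(1) + f(1.25) + ...].
Sum ≈ 32.963.

32.963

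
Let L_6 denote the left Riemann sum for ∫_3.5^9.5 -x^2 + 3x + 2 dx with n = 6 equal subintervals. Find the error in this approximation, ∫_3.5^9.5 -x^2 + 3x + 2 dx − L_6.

-29

Exact integral: ∫_3.5^9.5 f(x) dx = -142.5.
L_6 = -113.5.
Error = -142.5 − (-113.5) = -29.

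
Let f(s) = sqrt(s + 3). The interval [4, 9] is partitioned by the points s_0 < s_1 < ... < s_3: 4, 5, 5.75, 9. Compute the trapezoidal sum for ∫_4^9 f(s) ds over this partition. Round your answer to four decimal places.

15.3430

Subinterval widths: 1, 0.75, 3.25.
f(4) ≈ 2.6458, f(5) ≈ 2.8284, f(5.75) ≈ 2.9580, f(9) ≈ 3.4641.
On each subinterval the trapezoid contributes (Δs_i/2)·[f(s_{i-1}) + f(s_i)].
Sum ≈ 15.3430.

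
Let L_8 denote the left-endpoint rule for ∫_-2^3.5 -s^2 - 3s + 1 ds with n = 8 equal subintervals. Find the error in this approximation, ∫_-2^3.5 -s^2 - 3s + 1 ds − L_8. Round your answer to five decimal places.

-8.07454

Exact integral: ∫_-2^3.5 f(s) ds ≈ -23.8333333.
L_8 ≈ -15.7587891.
Error ≈ -23.8333333 − (-15.7587891) ≈ -8.07454.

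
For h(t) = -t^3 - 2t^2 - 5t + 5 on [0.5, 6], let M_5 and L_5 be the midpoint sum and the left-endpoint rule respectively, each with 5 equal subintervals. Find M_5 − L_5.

M_5 = -523.2596875.
L_5 = -369.6275.
M_5 − L_5 = -153.6321875.

-153.6321875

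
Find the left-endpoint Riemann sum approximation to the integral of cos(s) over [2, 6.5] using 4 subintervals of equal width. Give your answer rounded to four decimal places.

Δs = (6.5 − 2)/4 = 1.125.
Left endpoints: 2, 3.125, 4.25, 5.375.
f(2) ≈ -0.4161, f(3.125) ≈ -0.9999, f(4.25) ≈ -0.4461, f(5.375) ≈ 0.6152.
Sum = Δs · [f(2) + f(3.125) + f(4.25) + f(5.375)].
Sum ≈ -1.4028.

-1.4028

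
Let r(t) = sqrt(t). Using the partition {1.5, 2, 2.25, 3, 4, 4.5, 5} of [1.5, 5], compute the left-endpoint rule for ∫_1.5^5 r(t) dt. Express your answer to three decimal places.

5.884

Subinterval widths: 0.5, 0.25, 0.75, 1, 0.5, 0.5.
Left endpoints: 1.5, 2, 2.25, 3, 4, 4.5.
r(1.5) ≈ 1.225, r(2) ≈ 1.414, r(2.25) ≈ 1.500, r(3) ≈ 1.732, r(4) ≈ 2.000, r(4.5) ≈ 2.121.
Sum = Σ Δt_i · r(t_i).
Sum ≈ 5.884.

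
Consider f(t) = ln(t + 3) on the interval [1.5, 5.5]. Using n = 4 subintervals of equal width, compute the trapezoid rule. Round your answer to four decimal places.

7.4135

Δt = (5.5 − 1.5)/4 = 1.
f(1.5) ≈ 1.5041, f(2.5) ≈ 1.7047, f(3.5) ≈ 1.8718, f(4.5) ≈ 2.0149, f(5.5) ≈ 2.1401.
T_4 = (Δt/2)·[f(t_0) + 2f(t_1) + 2f(t_2) + 2f(t_3) + f(t_4)].
Sum ≈ 7.4135.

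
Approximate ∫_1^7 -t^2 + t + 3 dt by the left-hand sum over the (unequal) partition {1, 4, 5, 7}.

-34

Subinterval widths: 3, 1, 2.
Left endpoints: 1, 4, 5.
f(1) = 3, f(4) = -9, f(5) = -17.
Sum = Σ Δt_i · f(t_i).
Sum = -34.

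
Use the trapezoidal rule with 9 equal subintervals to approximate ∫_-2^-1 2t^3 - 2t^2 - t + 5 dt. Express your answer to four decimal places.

Δt = (-1 − (-2))/9 = 1/9.
f(-2) = -17, f(-17/9) = -10006/729, f(-16/9) = -7859/729, f(-5/3) = -220/27, f(-14/9) = -4237/729, f(-13/9) = -2738/729, f(-4/3) = -53/27, f(-11/9) = -304/729, f(-10/9) = 655/729, f(-1) = 2.
T_9 = (Δt/2)·[f(t_0) + 2f(t_1) + ... + 2f(t_{8}) + f(t_9)].
Sum ≈ -5.6893.

-5.6893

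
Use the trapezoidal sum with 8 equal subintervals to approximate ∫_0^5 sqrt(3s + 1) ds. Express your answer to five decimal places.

Δs = (5 − 0)/8 = 0.625.
f(0) ≈ 1.00000, f(0.625) ≈ 1.69558, f(1.25) ≈ 2.17945, f(1.875) ≈ 2.57391, f(2.5) ≈ 2.91548, f(3.125) ≈ 3.22102, f(3.75) ≈ 3.50000, f(4.375) ≈ 3.75832, f(5) ≈ 4.00000.
T_8 = (Δs/2)·[f(s_0) + 2f(s_1) + ... + 2f(s_{7}) + f(s_8)].
Sum ≈ 13.96485.

13.96485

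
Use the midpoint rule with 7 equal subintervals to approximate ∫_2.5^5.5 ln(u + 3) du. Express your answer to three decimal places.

Δu = (5.5 − 2.5)/7 = 3/7.
Midpoints: 19/7, 22/7, 25/7, 4, 31/7, 34/7, 37/7.
f(19/7) ≈ 1.743, f(22/7) ≈ 1.815, f(25/7) ≈ 1.883, f(4) ≈ 1.946, f(31/7) ≈ 2.005, f(34/7) ≈ 2.061, f(37/7) ≈ 2.115.
Sum = Δu · [f(19/7) + f(22/7) + f(25/7) + ...].
Sum ≈ 5.815.

5.815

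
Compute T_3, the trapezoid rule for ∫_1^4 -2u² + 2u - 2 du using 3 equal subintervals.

Δu = (4 − 1)/3 = 1.
f(1) = -2, f(2) = -6, f(3) = -14, f(4) = -26.
T_3 = (Δu/2)·[f(u_0) + 2f(u_1) + 2f(u_2) + f(u_3)].
Sum = -34.

-34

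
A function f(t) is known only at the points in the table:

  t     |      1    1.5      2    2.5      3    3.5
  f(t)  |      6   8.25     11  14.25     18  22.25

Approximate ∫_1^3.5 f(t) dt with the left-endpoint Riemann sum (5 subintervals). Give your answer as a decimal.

Δt = 0.5.
Sum = 0.5·[6 + 8.25 + 11 + 14.25 + 18] = 28.75.

28.75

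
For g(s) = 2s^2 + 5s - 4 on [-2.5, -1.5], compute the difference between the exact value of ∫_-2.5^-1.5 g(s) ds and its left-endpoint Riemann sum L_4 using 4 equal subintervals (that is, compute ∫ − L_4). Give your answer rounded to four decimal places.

Exact integral: ∫_-2.5^-1.5 g(s) ds ≈ -5.833333.
L_4 = -5.4375.
Error ≈ -5.833333 − (-5.4375) ≈ -0.3958.

-0.3958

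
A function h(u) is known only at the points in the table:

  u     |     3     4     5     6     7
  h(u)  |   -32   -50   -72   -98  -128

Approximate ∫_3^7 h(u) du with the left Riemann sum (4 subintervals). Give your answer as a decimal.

-252

Δu = 1.
Sum = 1·[(-32) + (-50) + (-72) + (-98)] = -252.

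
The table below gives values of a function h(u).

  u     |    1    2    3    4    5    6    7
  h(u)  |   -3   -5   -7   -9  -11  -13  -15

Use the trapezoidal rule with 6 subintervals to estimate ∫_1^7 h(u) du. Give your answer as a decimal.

Δu = 1.
T_6 = (1/2)·[(-3) + 2·(-5) + 2·(-7) + 2·(-9) + 2·(-11) + 2·(-13) + (-15)] = -54.

-54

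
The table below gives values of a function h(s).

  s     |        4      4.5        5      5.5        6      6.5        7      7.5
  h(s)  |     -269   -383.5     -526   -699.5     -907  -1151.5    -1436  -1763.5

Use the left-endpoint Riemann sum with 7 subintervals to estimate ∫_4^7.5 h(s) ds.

-2686.25

Δs = 0.5.
Sum = 0.5·[(-269) + (-383.5) + (-526) + (-699.5) + (-907) + (-1151.5) + (-1436)] = -2686.25.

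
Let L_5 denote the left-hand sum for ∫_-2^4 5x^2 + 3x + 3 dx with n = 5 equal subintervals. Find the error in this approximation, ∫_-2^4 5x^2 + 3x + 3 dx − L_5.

39.6

Exact integral: ∫_-2^4 f(x) dx = 156.
L_5 = 116.4.
Error = 156 − 116.4 = 39.6.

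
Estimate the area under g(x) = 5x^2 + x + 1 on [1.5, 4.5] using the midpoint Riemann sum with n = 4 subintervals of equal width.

157.546875

Δx = (4.5 − 1.5)/4 = 0.75.
Midpoints: 1.875, 2.625, 3.375, 4.125.
g(1.875) = 20.453125, g(2.625) = 38.078125, g(3.375) = 61.328125, g(4.125) = 90.203125.
Sum = Δx · [g(1.875) + g(2.625) + g(3.375) + g(4.125)].
Sum = 157.546875.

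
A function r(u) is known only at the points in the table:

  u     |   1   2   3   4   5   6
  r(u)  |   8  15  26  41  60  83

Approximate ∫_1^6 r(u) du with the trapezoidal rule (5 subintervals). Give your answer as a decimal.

Δu = 1.
T_5 = (1/2)·[8 + 2·15 + 2·26 + 2·41 + 2·60 + 83] = 187.5.

187.5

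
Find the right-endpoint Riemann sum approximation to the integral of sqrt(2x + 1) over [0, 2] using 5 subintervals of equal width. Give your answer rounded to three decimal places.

3.633

Δx = (2 − 0)/5 = 0.4.
Right endpoints: 0.4, 0.8, 1.2, 1.6, 2.
f(0.4) ≈ 1.342, f(0.8) ≈ 1.612, f(1.2) ≈ 1.844, f(1.6) ≈ 2.049, f(2) ≈ 2.236.
Sum = Δx · [f(0.4) + f(0.8) + f(1.2) + f(1.6) + f(2)].
Sum ≈ 3.633.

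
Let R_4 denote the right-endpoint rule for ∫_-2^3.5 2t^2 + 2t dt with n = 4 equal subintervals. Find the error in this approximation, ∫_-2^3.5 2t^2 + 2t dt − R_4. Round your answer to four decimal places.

Exact integral: ∫_-2^3.5 f(t) dt ≈ 42.166667.
R_4 = 64.5390625.
Error ≈ 42.166667 − 64.5390625 ≈ -22.3724.

-22.3724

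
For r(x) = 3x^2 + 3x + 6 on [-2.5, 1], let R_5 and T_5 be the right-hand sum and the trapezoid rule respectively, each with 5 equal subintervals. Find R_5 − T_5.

R_5 = 28.77.
T_5 = 30.6075.
R_5 − T_5 = -1.8375.

-1.8375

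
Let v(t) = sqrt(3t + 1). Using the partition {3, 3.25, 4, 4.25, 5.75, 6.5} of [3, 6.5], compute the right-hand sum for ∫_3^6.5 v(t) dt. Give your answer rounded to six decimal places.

Subinterval widths: 0.25, 0.75, 0.25, 1.5, 0.75.
Right endpoints: 3.25, 4, 4.25, 5.75, 6.5.
v(3.25) ≈ 3.278719, v(4) ≈ 3.605551, v(4.25) ≈ 3.708099, v(5.75) ≈ 4.272002, v(6.5) ≈ 4.527693.
Sum = Σ Δt_i · v(t_i).
Sum ≈ 14.254640.

14.254640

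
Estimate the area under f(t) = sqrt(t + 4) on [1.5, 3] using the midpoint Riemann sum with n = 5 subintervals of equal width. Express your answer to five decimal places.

3.74783

Δt = (3 − 1.5)/5 = 0.3.
Midpoints: 1.65, 1.95, 2.25, 2.55, 2.85.
f(1.65) ≈ 2.37697, f(1.95) ≈ 2.43926, f(2.25) ≈ 2.50000, f(2.55) ≈ 2.55930, f(2.85) ≈ 2.61725.
Sum = Δt · [f(1.65) + f(1.95) + f(2.25) + f(2.55) + f(2.85)].
Sum ≈ 3.74783.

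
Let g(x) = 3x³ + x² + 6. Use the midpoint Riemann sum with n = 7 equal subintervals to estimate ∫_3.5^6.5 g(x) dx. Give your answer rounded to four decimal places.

Δx = (6.5 − 3.5)/7 = 3/7.
Midpoints: 26/7, 29/7, 32/7, 5, 38/7, 41/7, 44/7.
g(26/7) = 59518/343, g(29/7) = 81112/343, g(32/7) = 107530/343, g(5) = 406, g(38/7) = 176782/343, g(41/7) = 220588/343, g(44/7) = 271162/343.
Sum = Δx · [g(26/7) + g(29/7) + g(32/7) + ...].
Sum ≈ 1319.3878.

1319.3878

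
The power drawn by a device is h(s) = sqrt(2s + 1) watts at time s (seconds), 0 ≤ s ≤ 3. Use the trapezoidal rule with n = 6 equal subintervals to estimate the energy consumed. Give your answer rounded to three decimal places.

5.827

Δs = (3 − 0)/6 = 0.5.
h(0) ≈ 1.000, h(0.5) ≈ 1.414, h(1) ≈ 1.732, h(1.5) ≈ 2.000, h(2) ≈ 2.236, h(2.5) ≈ 2.449, h(3) ≈ 2.646.
T_6 = (Δs/2)·[h(s_0) + 2h(s_1) + ... + 2h(s_{5}) + h(s_6)].
Sum ≈ 5.827.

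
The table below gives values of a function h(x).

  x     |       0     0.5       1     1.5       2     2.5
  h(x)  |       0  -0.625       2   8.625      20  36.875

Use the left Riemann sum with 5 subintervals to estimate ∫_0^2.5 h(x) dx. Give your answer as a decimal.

Δx = 0.5.
Sum = 0.5·[0 + (-0.625) + 2 + 8.625 + 20] = 15.

15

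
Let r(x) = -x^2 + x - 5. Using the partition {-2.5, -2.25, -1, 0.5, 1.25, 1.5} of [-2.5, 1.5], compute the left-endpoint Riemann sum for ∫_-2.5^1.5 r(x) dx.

-34.21875

Subinterval widths: 0.25, 1.25, 1.5, 0.75, 0.25.
Left endpoints: -2.5, -2.25, -1, 0.5, 1.25.
r(-2.5) = -13.75, r(-2.25) = -12.3125, r(-1) = -7, r(0.5) = -4.75, r(1.25) = -5.3125.
Sum = Σ Δx_i · r(x_i).
Sum = -34.21875.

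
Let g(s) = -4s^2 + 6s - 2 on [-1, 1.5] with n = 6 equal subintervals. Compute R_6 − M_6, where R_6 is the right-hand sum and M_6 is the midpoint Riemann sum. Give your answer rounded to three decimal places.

1.649

R_6 ≈ -5.28935.
M_6 ≈ -6.93866.
R_6 − M_6 ≈ 1.649.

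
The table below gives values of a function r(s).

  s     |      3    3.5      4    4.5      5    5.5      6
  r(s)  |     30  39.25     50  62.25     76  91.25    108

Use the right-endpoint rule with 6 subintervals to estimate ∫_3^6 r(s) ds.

213.375

Δs = 0.5.
Sum = 0.5·[39.25 + 50 + 62.25 + 76 + 91.25 + 108] = 213.375.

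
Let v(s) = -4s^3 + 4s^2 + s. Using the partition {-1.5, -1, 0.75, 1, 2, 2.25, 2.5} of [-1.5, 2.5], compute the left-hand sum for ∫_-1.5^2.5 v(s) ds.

14.8125

Subinterval widths: 0.5, 1.75, 0.25, 1, 0.25, 0.25.
Left endpoints: -1.5, -1, 0.75, 1, 2, 2.25.
v(-1.5) = 21, v(-1) = 7, v(0.75) = 1.3125, v(1) = 1, v(2) = -14, v(2.25) = -23.0625.
Sum = Σ Δs_i · v(s_i).
Sum = 14.8125.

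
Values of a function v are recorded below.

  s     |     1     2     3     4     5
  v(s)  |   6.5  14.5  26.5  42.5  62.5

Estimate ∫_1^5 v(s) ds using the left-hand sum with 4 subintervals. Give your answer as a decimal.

Δs = 1.
Sum = 1·[6.5 + 14.5 + 26.5 + 42.5] = 90.

90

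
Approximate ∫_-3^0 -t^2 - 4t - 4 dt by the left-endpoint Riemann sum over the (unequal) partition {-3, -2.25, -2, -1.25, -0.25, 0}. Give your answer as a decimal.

-2.09375

Subinterval widths: 0.75, 0.25, 0.75, 1, 0.25.
Left endpoints: -3, -2.25, -2, -1.25, -0.25.
f(-3) = -1, f(-2.25) = -0.0625, f(-2) = 0, f(-1.25) = -0.5625, f(-0.25) = -3.0625.
Sum = Σ Δt_i · f(t_i).
Sum = -2.09375.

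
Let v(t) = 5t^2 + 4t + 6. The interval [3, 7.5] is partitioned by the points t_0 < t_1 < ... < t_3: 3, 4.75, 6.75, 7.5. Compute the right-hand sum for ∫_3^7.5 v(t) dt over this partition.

Subinterval widths: 1.75, 2, 0.75.
Right endpoints: 4.75, 6.75, 7.5.
v(4.75) = 137.8125, v(6.75) = 260.8125, v(7.5) = 317.25.
Sum = Σ Δt_i · v(t_i).
Sum = 1000.734375.

1000.734375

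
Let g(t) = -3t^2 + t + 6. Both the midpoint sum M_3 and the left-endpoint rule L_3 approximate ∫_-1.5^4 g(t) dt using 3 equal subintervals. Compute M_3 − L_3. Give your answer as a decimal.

M_3 ≈ -22.878472.
L_3 ≈ -3.972222.
M_3 − L_3 = -18.90625.

-18.90625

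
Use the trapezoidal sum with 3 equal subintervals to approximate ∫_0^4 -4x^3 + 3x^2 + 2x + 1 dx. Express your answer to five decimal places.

-196.88889

Δx = (4 − 0)/3 = 4/3.
f(0) = 1, f(4/3) = -13/27, f(8/3) = -1301/27, f(4) = -199.
T_3 = (Δx/2)·[f(x_0) + 2f(x_1) + 2f(x_2) + f(x_3)].
Sum ≈ -196.88889.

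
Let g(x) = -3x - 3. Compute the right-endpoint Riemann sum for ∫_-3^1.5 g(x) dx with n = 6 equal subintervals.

Δx = (1.5 − (-3))/6 = 0.75.
Right endpoints: -2.25, -1.5, -0.75, 0, 0.75, 1.5.
g(-2.25) = 3.75, g(-1.5) = 1.5, g(-0.75) = -0.75, g(0) = -3, g(0.75) = -5.25, g(1.5) = -7.5.
Sum = Δx · [g(-2.25) + g(-1.5) + g(-0.75) + ...].
Sum = -8.4375.

-8.4375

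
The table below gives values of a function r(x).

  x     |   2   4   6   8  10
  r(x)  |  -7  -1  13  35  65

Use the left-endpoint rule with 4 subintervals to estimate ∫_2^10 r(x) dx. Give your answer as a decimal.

Δx = 2.
Sum = 2·[(-7) + (-1) + 13 + 35] = 80.

80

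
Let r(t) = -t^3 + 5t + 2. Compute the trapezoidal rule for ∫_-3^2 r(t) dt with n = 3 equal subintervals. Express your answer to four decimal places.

Δt = (2 − (-3))/3 = 5/3.
r(-3) = 14, r(-4/3) = -62/27, r(1/3) = 98/27, r(2) = 4.
T_3 = (Δt/2)·[r(t_0) + 2r(t_1) + 2r(t_2) + r(t_3)].
Sum ≈ 17.2222.

17.2222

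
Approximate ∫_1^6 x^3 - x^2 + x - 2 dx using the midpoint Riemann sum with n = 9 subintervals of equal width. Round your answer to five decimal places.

Δx = (6 − 1)/9 = 5/9.
Midpoints: 23/18, 11/6, 43/18, 53/18, 3.5, 73/18, 83/18, 31/6, 103/18.
f(23/18) = -1567/5832, f(11/6) = 569/216, f(43/18) = 48493/5832, f(53/18) = 103823/5832, f(3.5) = 32.125, f(73/18) = 305083/5832, f(83/18) = 463013/5832, f(31/6) = 24709/216, f(103/18) = 923473/5832.
Sum = Δx · [f(23/18) + f(11/6) + f(43/18) + ...].
Sum ≈ 258.36163.

258.36163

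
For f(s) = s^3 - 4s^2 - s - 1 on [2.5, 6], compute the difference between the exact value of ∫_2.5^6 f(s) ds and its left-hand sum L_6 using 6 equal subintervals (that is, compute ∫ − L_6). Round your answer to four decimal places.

Exact integral: ∫_2.5^6 f(s) ds ≈ 28.692708.
L_6 ≈ 7.716001.
Error ≈ 28.692708 − 7.716001 ≈ 20.9767.

20.9767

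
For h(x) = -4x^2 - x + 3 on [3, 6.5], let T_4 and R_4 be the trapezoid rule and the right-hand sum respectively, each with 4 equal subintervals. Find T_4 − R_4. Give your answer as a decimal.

T_4 = -338.078125.
R_4 = -397.796875.
T_4 − R_4 = 59.71875.

59.71875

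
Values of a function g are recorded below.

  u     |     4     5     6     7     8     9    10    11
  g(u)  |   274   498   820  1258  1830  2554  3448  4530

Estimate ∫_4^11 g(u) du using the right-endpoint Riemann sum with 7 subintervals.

Δu = 1.
Sum = 1·[498 + 820 + 1258 + 1830 + 2554 + 3448 + 4530] = 14938.

14938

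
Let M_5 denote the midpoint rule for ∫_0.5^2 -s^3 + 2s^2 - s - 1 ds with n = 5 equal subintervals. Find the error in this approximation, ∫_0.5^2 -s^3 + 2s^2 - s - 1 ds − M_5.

-0.0196875

Exact integral: ∫_0.5^2 f(s) ds = -2.109375.
M_5 = -2.0896875.
Error = -2.109375 − (-2.0896875) = -0.0196875.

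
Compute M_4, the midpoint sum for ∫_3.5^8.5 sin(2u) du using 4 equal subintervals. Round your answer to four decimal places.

Δu = (8.5 − 3.5)/4 = 1.25.
Midpoints: 4.125, 5.375, 6.625, 7.875.
f(4.125) ≈ 0.9226, f(5.375) ≈ -0.9700, f(6.625) ≈ 0.6316, f(7.875) ≈ -0.0420.
Sum = Δu · [f(4.125) + f(5.375) + f(6.625) + f(7.875)].
Sum ≈ 0.6777.

0.6777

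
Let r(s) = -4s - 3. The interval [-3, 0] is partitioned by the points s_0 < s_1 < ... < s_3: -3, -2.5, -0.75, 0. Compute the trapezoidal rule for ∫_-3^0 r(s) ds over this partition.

Subinterval widths: 0.5, 1.75, 0.75.
r(-3) = 9, r(-2.5) = 7, r(-0.75) = 0, r(0) = -3.
On each subinterval the trapezoid contributes (Δs_i/2)·[r(s_{i-1}) + r(s_i)].
Sum = 9.

9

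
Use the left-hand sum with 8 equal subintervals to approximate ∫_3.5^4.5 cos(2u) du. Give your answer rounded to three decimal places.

-0.018

Δu = (4.5 − 3.5)/8 = 0.125.
Left endpoints: 3.5, 3.625, 3.75, 3.875, 4, 4.125, 4.25, 4.375.
f(3.5) ≈ 0.754, f(3.625) ≈ 0.568, f(3.75) ≈ 0.347, f(3.875) ≈ 0.104, f(4) ≈ -0.146, f(4.125) ≈ -0.386, f(4.25) ≈ -0.602, f(4.375) ≈ -0.781.
Sum = Δu · [f(3.5) + f(3.625) + f(3.75) + ...].
Sum ≈ -0.018.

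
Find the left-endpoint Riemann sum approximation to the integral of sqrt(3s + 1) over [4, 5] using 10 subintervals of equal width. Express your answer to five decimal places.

Δs = (5 − 4)/10 = 0.1.
Left endpoints: 4, 4.1, 4.2, 4.3, 4.4, 4.5, 4.6, 4.7, 4.8, 4.9.
f(4) ≈ 3.60555, f(4.1) ≈ 3.64692, f(4.2) ≈ 3.68782, f(4.3) ≈ 3.72827, f(4.4) ≈ 3.76829, f(4.5) ≈ 3.80789, f(4.6) ≈ 3.84708, f(4.7) ≈ 3.88587, f(4.8) ≈ 3.92428, f(4.9) ≈ 3.96232.
Sum = Δs · [f(4) + f(4.1) + f(4.2) + ...].
Sum ≈ 3.78643.

3.78643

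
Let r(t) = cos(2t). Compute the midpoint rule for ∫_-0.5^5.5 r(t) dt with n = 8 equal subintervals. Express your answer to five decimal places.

-0.08721

Δt = (5.5 − (-0.5))/8 = 0.75.
Midpoints: -0.125, 0.625, 1.375, 2.125, 2.875, 3.625, 4.375, 5.125.
r(-0.125) ≈ 0.96891, r(0.625) ≈ 0.31532, r(1.375) ≈ -0.92430, r(2.125) ≈ -0.44609, r(2.875) ≈ 0.86119, r(3.625) ≈ 0.56792, r(4.375) ≈ -0.78085, r(5.125) ≈ -0.67839.
Sum = Δt · [r(-0.125) + r(0.625) + r(1.375) + ...].
Sum ≈ -0.08721.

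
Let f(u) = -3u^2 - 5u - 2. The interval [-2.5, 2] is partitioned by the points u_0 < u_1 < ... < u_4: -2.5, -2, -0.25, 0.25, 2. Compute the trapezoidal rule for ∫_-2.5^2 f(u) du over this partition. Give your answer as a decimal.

-32.484375

Subinterval widths: 0.5, 1.75, 0.5, 1.75.
f(-2.5) = -8.25, f(-2) = -4, f(-0.25) = -0.9375, f(0.25) = -3.4375, f(2) = -24.
On each subinterval the trapezoid contributes (Δu_i/2)·[f(u_{i-1}) + f(u_i)].
Sum = -32.484375.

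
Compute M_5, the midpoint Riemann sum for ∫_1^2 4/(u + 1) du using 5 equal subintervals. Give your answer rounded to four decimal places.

Δu = (2 − 1)/5 = 0.2.
Midpoints: 1.1, 1.3, 1.5, 1.7, 1.9.
f(1.1) = 40/21, f(1.3) = 40/23, f(1.5) = 1.6, f(1.7) = 40/27, f(1.9) = 40/29.
Sum = Δu · [f(1.1) + f(1.3) + f(1.5) + f(1.7) + f(1.9)].
Sum ≈ 1.6209.

1.6209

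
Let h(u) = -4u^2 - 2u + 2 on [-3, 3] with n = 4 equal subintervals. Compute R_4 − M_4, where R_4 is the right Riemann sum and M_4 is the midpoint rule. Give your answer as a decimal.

R_4 = -78.
M_4 = -55.5.
R_4 − M_4 = -22.5.

-22.5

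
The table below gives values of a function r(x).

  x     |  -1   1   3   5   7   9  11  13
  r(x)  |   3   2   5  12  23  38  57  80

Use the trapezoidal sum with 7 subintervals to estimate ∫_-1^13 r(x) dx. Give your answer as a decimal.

357

Δx = 2.
T_7 = (2/2)·[3 + 2·2 + 2·5 + 2·12 + 2·23 + 2·38 + 2·57 + 80] = 357.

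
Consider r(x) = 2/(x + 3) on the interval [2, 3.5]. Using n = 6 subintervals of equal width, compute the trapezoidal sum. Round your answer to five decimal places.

Δx = (3.5 − 2)/6 = 0.25.
r(2) = 0.4, r(2.25) = 8/21, r(2.5) = 4/11, r(2.75) = 8/23, r(3) = 1/3, r(3.25) = 0.32, r(3.5) = 4/13.
T_6 = (Δx/2)·[r(x_0) + 2r(x_1) + ... + 2r(x_{5}) + r(x_6)].
Sum ≈ 0.52490.

0.52490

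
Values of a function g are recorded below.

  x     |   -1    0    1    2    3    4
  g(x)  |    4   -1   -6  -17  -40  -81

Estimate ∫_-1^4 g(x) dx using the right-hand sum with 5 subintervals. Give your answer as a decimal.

Δx = 1.
Sum = 1·[(-1) + (-6) + (-17) + (-40) + (-81)] = -145.

-145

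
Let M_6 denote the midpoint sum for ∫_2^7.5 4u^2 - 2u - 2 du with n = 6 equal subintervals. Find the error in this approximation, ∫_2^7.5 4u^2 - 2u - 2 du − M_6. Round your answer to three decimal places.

1.541

Exact integral: ∫_2^7.5 f(u) du ≈ 488.58333.
M_6 ≈ 487.04282.
Error ≈ 488.58333 − 487.04282 ≈ 1.541.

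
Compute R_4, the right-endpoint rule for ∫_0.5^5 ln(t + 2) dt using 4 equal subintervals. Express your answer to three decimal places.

7.383

Δt = (5 − 0.5)/4 = 1.125.
Right endpoints: 1.625, 2.75, 3.875, 5.
f(1.625) ≈ 1.288, f(2.75) ≈ 1.558, f(3.875) ≈ 1.771, f(5) ≈ 1.946.
Sum = Δt · [f(1.625) + f(2.75) + f(3.875) + f(5)].
Sum ≈ 7.383.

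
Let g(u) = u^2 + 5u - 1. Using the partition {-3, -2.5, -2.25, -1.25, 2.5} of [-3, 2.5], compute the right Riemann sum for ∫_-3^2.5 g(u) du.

55.453125

Subinterval widths: 0.5, 0.25, 1, 3.75.
Right endpoints: -2.5, -2.25, -1.25, 2.5.
g(-2.5) = -7.25, g(-2.25) = -7.1875, g(-1.25) = -5.6875, g(2.5) = 17.75.
Sum = Σ Δu_i · g(u_i).
Sum = 55.453125.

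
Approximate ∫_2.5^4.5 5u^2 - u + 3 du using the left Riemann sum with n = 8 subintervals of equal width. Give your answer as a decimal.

116.4375

Δu = (4.5 − 2.5)/8 = 0.25.
Left endpoints: 2.5, 2.75, 3, 3.25, 3.5, 3.75, 4, 4.25.
f(2.5) = 31.75, f(2.75) = 38.0625, f(3) = 45, f(3.25) = 52.5625, f(3.5) = 60.75, f(3.75) = 69.5625, f(4) = 79, f(4.25) = 89.0625.
Sum = Δu · [f(2.5) + f(2.75) + f(3) + ...].
Sum = 116.4375.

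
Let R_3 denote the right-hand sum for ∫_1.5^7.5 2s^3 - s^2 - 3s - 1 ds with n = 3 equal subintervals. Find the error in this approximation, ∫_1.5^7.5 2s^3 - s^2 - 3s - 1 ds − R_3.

-869

Exact integral: ∫_1.5^7.5 f(s) ds = 1353.
R_3 = 2222.
Error = 1353 − 2222 = -869.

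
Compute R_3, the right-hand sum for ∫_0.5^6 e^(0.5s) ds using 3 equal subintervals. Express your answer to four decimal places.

57.4347

Δs = (6 − 0.5)/3 = 11/6.
Right endpoints: 7/3, 25/6, 6.
f(7/3) ≈ 3.2113, f(25/6) ≈ 8.0312, f(6) ≈ 20.0855.
Sum = Δs · [f(7/3) + f(25/6) + f(6)].
Sum ≈ 57.4347.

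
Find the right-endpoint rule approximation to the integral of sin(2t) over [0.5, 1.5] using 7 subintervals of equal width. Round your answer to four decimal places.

Δt = (1.5 − 0.5)/7 = 1/7.
Right endpoints: 9/14, 11/14, 13/14, 15/14, 17/14, 19/14, 1.5.
f(9/14) ≈ 0.9596, f(11/14) ≈ 1.0000, f(13/14) ≈ 0.9593, f(15/14) ≈ 0.8408, f(17/14) ≈ 0.6541, f(19/14) ≈ 0.4144, f(1.5) ≈ 0.1411.
Sum = Δt · [f(9/14) + f(11/14) + f(13/14) + ...].
Sum ≈ 0.7099.

0.7099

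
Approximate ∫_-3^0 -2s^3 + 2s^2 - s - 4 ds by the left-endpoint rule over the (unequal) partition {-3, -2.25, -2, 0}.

105.0390625

Subinterval widths: 0.75, 0.25, 2.
Left endpoints: -3, -2.25, -2.
f(-3) = 71, f(-2.25) = 31.15625, f(-2) = 22.
Sum = Σ Δs_i · f(s_i).
Sum = 105.0390625.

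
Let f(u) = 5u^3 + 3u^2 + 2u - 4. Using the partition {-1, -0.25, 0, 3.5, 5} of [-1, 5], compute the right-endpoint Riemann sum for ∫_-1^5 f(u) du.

1944.14453125

Subinterval widths: 0.75, 0.25, 3.5, 1.5.
Right endpoints: -0.25, 0, 3.5, 5.
f(-0.25) = -4.390625, f(0) = -4, f(3.5) = 254.125, f(5) = 706.
Sum = Σ Δu_i · f(u_i).
Sum = 1944.14453125.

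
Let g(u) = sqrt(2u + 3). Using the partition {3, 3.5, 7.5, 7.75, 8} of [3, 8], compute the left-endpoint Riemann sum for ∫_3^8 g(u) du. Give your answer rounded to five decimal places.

16.28506

Subinterval widths: 0.5, 4, 0.25, 0.25.
Left endpoints: 3, 3.5, 7.5, 7.75.
g(3) ≈ 3.00000, g(3.5) ≈ 3.16228, g(7.5) ≈ 4.24264, g(7.75) ≈ 4.30116.
Sum = Σ Δu_i · g(u_i).
Sum ≈ 16.28506.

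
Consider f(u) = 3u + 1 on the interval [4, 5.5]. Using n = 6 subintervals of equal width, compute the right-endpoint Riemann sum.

23.4375

Δu = (5.5 − 4)/6 = 0.25.
Right endpoints: 4.25, 4.5, 4.75, 5, 5.25, 5.5.
f(4.25) = 13.75, f(4.5) = 14.5, f(4.75) = 15.25, f(5) = 16, f(5.25) = 16.75, f(5.5) = 17.5.
Sum = Δu · [f(4.25) + f(4.5) + f(4.75) + ...].
Sum = 23.4375.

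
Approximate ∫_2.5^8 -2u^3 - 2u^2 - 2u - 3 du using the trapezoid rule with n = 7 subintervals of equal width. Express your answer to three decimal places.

-2452.593

Δu = (8 − 2.5)/7 = 11/14.
f(2.5) = -51.75, f(23/7) = -35023/343, f(57/14) = -245967/1372, f(34/7) = -99153/343, f(79/14) = -600013/1372, f(45/7) = -216039/343, f(101/14) = -1197027/1372, f(8) = -1171.
T_7 = (Δu/2)·[f(u_0) + 2f(u_1) + ... + 2f(u_{6}) + f(u_7)].
Sum ≈ -2452.593.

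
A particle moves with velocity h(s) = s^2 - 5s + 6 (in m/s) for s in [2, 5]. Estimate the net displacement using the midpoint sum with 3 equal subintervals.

Δs = (5 − 2)/3 = 1.
Midpoints: 2.5, 3.5, 4.5.
h(2.5) = -0.25, h(3.5) = 0.75, h(4.5) = 3.75.
Sum = Δs · [h(2.5) + h(3.5) + h(4.5)].
Sum = 4.25.

4.25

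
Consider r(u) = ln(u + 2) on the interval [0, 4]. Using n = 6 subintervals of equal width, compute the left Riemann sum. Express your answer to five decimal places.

Δu = (4 − 0)/6 = 2/3.
Left endpoints: 0, 2/3, 4/3, 2, 8/3, 10/3.
r(0) ≈ 0.69315, r(2/3) ≈ 0.98083, r(4/3) ≈ 1.20397, r(2) ≈ 1.38629, r(8/3) ≈ 1.54045, r(10/3) ≈ 1.67398.
Sum = Δu · [r(0) + r(2/3) + r(4/3) + ...].
Sum ≈ 4.98578.

4.98578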